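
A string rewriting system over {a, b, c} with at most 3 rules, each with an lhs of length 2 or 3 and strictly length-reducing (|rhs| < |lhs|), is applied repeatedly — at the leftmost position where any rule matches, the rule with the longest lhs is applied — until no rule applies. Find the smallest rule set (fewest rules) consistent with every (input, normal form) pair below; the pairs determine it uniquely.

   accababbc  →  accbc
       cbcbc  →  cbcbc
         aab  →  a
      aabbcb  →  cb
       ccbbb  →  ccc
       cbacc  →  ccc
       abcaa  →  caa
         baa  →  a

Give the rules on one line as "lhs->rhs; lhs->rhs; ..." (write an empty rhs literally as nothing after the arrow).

ab->; ba->; bbb->c

  | accababbc => accabbc => accbc
  | cbcbc
  | aab => a
  | aabbcb => abcb => cb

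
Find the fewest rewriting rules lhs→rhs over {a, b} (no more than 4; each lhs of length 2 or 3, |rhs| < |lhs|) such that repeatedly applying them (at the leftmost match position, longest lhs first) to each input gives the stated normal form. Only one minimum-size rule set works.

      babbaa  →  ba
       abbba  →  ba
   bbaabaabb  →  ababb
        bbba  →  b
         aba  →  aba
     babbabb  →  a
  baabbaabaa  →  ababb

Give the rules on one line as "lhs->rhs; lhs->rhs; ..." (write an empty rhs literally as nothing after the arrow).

aa->b; aab->; bba->ab; bbb->a

  | babbaa => baaba => ba
  | abbba => aaa => ba
  | bbaabaabb => ababaabb => ababb
  | bbba => aa => b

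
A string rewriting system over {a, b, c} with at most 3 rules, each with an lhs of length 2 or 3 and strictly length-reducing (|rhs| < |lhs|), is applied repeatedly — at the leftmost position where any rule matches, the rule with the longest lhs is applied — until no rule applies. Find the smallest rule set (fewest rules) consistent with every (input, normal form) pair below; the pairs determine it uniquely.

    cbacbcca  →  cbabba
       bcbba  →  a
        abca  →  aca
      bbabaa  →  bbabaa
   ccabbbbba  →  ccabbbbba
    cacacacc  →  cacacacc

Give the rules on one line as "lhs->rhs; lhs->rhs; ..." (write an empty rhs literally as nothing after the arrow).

  | cbacbcca => cbaccca => cbabba
  | bcbba => cbba => a
  | abca => aca
  | bbabaa

bc->c; cbb->; ccc->bb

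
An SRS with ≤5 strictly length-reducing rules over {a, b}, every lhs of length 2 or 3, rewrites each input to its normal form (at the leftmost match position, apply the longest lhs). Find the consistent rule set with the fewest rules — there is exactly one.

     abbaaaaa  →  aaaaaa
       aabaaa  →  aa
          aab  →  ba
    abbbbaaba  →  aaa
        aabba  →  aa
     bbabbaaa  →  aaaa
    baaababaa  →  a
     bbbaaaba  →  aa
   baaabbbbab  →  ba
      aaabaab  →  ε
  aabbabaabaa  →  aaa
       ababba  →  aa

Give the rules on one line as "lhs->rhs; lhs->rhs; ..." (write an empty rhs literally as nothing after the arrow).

  | abbaaaaa => abaaaaa => aaaaaa
  | aabaaa => baaaa => aa
  | aab => ba
  | abbbbaaba => abbbaaba => abbaaba => abaaba => aaaba => abaa => aaa

aab->ba; ab->a; baa->; bab->ab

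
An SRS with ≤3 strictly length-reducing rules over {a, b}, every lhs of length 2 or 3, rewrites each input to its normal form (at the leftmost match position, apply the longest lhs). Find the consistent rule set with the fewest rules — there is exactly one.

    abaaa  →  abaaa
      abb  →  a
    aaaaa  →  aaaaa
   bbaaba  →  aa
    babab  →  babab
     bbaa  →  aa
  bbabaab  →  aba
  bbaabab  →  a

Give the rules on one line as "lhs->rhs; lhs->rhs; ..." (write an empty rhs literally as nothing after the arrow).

aab->a; bb->

  | abaaa
  | abb => a
  | aaaaa
  | bbaaba => aaba => aa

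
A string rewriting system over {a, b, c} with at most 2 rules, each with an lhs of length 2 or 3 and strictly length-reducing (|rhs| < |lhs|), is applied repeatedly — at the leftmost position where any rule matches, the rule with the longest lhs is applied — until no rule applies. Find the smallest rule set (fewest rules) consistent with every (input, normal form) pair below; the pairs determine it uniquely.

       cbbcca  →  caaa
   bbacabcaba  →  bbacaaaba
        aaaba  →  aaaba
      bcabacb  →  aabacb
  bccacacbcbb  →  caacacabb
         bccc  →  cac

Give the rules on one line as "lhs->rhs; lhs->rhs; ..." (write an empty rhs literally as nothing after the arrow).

  | cbbcca => cbcaa => caaa
  | bbacabcaba => bbacaaaba
  | aaaba
  | bcabacb => aabacb

bc->a; bcc->ca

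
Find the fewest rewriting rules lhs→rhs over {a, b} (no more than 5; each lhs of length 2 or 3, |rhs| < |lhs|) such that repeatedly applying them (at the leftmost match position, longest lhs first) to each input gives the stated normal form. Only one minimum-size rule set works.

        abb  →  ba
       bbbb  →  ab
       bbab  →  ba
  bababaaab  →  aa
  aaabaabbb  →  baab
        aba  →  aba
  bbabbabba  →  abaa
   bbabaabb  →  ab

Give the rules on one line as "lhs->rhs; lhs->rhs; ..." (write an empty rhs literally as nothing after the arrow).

  | abb => ba
  | bbbb => ab
  | bbab => ba
  | bababaaab => aabaaab => aabbb => abab => aa

aaa->b; abb->ba; bab->a; bbb->a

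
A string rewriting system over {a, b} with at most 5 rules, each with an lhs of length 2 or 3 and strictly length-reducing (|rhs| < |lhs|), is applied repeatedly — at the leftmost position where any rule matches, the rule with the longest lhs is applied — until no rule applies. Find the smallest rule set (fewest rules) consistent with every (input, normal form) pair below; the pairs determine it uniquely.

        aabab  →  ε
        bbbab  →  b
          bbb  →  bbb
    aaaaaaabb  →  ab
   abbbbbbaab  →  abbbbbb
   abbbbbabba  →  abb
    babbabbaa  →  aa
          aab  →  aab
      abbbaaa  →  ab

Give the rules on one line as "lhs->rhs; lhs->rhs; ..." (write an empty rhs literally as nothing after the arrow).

aaa->ba; ba->; baa->; bab->a

  | aabab => aaa => ba => ε
  | bbbab => bba => b
  | bbb
  | aaaaaaabb => baaaaabb => aaabb => babb => ab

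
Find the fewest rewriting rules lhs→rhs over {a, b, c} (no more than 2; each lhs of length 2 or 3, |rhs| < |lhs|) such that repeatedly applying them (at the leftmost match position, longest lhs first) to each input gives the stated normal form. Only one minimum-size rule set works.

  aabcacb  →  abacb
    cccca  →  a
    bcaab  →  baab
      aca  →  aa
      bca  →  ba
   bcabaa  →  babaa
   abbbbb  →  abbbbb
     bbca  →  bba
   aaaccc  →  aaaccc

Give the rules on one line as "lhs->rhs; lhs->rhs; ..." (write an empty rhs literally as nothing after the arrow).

  | aabcacb => abacb
  | cccca => ccca => cca => ca => a
  | bcaab => baab
  | aca => aa

abc->b; ca->a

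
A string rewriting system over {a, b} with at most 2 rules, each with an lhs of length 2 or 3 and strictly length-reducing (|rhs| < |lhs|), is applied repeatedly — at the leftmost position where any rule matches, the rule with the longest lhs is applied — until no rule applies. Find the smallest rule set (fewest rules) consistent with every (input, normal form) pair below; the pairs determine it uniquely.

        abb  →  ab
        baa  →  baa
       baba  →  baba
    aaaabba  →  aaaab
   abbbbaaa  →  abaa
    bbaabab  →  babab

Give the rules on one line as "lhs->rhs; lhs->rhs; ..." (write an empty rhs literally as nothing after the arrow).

  | abb => ab
  | baa
  | baba
  | aaaabba => aaaab

bb->b; bba->b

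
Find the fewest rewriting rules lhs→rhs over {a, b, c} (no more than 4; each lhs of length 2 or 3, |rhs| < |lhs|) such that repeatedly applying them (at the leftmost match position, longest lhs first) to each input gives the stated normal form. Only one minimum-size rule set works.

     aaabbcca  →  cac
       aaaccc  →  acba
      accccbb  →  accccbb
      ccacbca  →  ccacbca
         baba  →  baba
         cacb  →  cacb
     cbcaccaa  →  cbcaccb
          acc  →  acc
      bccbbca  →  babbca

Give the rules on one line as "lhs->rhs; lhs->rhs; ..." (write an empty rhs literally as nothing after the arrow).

  | aaabbcca => aaabbaa => aaaaca => aacba => cbba => cac
  | aaaccc => acbcc => acba
  | accccbb
  | ccacbca

aac->cb; bba->ac; bcc->ba; caa->cb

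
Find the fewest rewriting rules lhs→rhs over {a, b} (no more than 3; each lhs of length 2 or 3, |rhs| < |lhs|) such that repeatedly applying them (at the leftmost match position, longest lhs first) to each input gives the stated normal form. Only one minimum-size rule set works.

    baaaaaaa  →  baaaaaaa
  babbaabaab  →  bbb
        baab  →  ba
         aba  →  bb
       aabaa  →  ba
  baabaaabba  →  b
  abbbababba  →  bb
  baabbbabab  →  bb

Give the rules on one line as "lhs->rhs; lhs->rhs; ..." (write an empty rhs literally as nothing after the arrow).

  | baaaaaaa
  | babbaabaab => bbaabaab => babaab => bbbab => bbb
  | baab => ba
  | aba => bb

ab->; aba->bb; bba->b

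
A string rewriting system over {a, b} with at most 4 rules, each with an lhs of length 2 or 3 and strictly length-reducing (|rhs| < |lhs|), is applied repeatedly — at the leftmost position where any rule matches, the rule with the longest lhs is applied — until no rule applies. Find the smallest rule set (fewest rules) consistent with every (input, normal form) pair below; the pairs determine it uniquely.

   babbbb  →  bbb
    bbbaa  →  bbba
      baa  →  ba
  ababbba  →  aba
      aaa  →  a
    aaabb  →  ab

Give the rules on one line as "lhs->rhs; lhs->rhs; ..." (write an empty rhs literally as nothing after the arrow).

aa->a; abb->ab; bab->

  | babbbb => bbb
  | bbbaa => bbba
  | baa => ba
  | ababbba => abba => aba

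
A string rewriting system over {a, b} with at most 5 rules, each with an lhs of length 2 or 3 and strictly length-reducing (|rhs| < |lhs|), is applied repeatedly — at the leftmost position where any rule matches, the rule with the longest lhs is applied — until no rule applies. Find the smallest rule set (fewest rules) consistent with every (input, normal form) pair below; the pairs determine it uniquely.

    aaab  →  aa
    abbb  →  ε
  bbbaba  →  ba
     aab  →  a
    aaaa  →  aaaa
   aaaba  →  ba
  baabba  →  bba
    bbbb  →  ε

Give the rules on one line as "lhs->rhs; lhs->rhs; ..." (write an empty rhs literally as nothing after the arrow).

  | aaab => aa
  | abbb => abb => ab => ε
  | bbbaba => aaba => aba => ba
  | aab => a

ab->; aba->ba; abb->ab; bbb->a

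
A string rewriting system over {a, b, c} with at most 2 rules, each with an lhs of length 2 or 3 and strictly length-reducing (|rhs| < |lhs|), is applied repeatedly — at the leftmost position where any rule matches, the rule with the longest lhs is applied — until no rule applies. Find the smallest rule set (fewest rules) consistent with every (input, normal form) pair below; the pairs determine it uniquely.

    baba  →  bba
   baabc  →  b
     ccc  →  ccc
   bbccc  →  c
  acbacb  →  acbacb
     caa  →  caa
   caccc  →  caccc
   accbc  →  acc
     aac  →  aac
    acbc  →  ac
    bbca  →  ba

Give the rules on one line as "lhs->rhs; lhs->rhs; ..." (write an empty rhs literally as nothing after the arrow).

  | baba => bba
  | baabc => babc => bbc => b
  | ccc
  | bbccc => bcc => c

ab->b; bc->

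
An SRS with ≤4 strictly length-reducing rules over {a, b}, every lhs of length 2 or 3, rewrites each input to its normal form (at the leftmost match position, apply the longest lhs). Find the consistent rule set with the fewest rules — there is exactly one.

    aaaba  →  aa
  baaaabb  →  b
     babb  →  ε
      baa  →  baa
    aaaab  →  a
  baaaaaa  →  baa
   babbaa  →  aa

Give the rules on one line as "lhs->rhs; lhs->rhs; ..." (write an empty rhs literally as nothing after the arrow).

  | aaaba => aaba => aa
  | baaaabb => baaabb => baabb => bab => b
  | babb => bb => ε
  | baa

aaa->aa; ab->; bb->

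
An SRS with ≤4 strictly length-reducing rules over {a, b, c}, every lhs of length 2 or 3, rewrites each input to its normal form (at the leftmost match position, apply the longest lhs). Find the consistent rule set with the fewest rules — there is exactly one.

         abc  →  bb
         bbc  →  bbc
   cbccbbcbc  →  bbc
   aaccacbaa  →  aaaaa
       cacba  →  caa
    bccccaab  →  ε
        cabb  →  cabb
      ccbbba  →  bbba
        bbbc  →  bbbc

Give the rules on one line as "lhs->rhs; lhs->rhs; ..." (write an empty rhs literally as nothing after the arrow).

  | abc => bb
  | bbc
  | cbccbbcbc => ccbbcbc => bbcbc => bbc
  | aaccacbaa => aaacbaa => aaaaa

abc->bb; baa->c; cb->; cc->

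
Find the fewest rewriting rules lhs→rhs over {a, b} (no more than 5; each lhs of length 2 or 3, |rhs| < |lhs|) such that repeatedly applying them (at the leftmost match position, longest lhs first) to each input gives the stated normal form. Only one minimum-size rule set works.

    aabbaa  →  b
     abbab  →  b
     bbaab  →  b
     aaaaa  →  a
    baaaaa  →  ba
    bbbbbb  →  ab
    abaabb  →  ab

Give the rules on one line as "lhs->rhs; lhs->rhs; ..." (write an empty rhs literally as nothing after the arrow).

aa->; abb->a; bb->b; bbb->a

  | aabbaa => bbaa => baa => b
  | abbab => aab => b
  | bbaab => baab => bb => b
  | aaaaa => aaa => a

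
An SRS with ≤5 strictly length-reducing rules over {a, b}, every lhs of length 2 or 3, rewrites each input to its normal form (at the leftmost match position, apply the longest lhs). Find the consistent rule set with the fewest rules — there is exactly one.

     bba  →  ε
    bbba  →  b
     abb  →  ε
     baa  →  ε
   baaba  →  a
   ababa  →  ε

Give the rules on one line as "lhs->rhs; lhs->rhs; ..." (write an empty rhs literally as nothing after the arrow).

aa->; aba->b; ba->a; bb->a

  | bba => aa => ε
  | bbba => aba => b
  | abb => aa => ε
  | baa => aa => ε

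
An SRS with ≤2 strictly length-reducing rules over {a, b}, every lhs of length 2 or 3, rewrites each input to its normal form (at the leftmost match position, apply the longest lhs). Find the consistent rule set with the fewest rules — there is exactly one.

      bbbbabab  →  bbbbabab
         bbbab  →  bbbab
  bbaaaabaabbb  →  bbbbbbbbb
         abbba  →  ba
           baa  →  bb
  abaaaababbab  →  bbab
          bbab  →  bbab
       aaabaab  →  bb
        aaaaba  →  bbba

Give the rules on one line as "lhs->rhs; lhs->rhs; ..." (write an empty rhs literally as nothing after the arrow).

aa->b; abb->

  | bbbbabab
  | bbbab
  | bbaaaabaabbb => bbbaabaabbb => bbbbbaabbb => bbbbbbbbb
  | abbba => ba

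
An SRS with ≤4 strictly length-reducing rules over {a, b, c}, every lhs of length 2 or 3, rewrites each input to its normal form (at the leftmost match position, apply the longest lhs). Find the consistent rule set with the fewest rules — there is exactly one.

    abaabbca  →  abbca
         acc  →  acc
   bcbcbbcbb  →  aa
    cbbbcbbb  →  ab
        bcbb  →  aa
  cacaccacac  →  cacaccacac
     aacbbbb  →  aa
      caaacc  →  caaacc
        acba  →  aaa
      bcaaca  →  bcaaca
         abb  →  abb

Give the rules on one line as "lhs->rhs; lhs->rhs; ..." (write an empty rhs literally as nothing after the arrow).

  | abaabbca => abbca
  | acc
  | bcbcbbcbb => bacbbcbb => baabcbb => baabab => bab => aa
  | cbbbcbbb => abbcbbb => abbabb => abaab => ab

aba->; bab->aa; bbb->ba; cb->a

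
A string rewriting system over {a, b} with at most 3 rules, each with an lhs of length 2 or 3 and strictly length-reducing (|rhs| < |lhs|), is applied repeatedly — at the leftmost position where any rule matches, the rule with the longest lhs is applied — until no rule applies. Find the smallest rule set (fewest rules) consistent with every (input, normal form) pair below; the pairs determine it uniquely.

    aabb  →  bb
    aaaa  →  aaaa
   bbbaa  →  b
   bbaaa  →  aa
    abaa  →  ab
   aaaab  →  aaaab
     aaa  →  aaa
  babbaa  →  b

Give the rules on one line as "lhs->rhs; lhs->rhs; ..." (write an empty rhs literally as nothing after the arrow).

abb->bb; ba->b; bba->

  | aabb => abb => bb
  | aaaa
  | bbbaa => ba => b
  | bbaaa => aa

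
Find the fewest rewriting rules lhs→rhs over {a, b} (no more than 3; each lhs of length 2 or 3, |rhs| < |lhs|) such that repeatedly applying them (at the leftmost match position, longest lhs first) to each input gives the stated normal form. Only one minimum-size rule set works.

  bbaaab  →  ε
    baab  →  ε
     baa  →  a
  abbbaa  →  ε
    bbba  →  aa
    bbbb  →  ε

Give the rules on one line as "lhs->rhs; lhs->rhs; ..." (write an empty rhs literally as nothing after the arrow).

  | bbaaab => baab => ab => ε
  | baab => ab => ε
  | baa => a
  | abbbaa => bbaa => ba => ε

ab->; ba->; bbb->a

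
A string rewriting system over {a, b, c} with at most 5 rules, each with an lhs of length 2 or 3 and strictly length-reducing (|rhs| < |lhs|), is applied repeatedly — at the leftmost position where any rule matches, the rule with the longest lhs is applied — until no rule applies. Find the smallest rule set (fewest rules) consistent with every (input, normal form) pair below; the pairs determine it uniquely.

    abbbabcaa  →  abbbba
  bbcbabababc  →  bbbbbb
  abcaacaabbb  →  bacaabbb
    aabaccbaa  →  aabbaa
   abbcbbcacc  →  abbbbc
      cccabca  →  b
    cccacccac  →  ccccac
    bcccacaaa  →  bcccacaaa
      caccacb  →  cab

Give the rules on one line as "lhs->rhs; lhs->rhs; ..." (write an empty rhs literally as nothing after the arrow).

  | abbbabcaa => abbbcbaa => abbbba
  | bbcbabababc => bbbbababc => bbbbabcb => bbbbcbb => bbbbbb
  | abcaacaabbb => cbaacaabbb => bacaabbb
  | aabaccbaa => aabbaa

abc->cb; acc->; cb->b; cba->b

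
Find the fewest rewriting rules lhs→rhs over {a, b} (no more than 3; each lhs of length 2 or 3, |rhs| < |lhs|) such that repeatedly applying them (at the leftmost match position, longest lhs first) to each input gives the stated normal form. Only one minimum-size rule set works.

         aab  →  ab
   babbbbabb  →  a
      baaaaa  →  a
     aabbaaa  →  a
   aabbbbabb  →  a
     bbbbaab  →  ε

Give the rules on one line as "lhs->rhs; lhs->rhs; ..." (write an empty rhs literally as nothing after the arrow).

aa->a; ba->; bab->aa

  | aab => ab
  | babbbbabb => aabbbabb => abbbabb => abbaab => abab => aaa => aa => a
  | baaaaa => aaaa => aaa => aa => a
  | aabbaaa => abbaaa => abaa => aa => a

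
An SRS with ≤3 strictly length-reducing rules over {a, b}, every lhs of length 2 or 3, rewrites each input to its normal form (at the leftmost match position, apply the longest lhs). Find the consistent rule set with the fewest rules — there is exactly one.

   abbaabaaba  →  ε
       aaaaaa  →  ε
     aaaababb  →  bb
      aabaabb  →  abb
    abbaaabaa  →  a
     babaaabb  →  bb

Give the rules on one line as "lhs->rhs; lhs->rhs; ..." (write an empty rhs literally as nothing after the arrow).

aa->; ba->

  | abbaabaaba => ababaaba => abaaba => aaba => ba => ε
  | aaaaaa => aaaa => aa => ε
  | aaaababb => aababb => babb => bb
  | aabaabb => baabb => abb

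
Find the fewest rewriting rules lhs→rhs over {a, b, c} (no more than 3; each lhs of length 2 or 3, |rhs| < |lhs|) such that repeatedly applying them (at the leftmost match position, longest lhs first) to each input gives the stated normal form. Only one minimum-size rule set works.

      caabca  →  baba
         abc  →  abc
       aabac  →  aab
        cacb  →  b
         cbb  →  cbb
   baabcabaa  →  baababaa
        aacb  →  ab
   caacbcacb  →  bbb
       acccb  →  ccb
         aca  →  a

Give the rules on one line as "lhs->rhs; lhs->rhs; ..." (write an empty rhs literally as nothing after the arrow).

ac->; ca->a; caa->ba

  | caabca => babca => baba
  | abc
  | aabac => aab
  | cacb => acb => b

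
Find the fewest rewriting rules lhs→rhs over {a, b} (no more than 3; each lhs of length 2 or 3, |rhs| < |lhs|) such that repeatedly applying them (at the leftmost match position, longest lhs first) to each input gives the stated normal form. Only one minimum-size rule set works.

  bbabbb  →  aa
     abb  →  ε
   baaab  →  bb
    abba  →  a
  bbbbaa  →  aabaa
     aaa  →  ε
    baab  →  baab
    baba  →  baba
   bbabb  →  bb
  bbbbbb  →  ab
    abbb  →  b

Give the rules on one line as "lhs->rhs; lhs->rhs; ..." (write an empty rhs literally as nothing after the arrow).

aaa->; abb->; bbb->aa

  | bbabbb => bbb => aa
  | abb => ε
  | baaab => bb
  | abba => a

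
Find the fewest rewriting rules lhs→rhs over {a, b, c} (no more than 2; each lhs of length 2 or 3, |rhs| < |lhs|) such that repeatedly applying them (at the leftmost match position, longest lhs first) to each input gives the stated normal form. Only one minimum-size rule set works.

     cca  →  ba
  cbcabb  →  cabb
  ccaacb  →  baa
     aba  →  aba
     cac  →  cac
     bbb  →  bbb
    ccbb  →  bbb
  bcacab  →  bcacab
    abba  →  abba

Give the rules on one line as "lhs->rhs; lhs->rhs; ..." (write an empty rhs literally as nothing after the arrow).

cb->; cc->b

  | cca => ba
  | cbcabb => cabb
  | ccaacb => baacb => baa
  | aba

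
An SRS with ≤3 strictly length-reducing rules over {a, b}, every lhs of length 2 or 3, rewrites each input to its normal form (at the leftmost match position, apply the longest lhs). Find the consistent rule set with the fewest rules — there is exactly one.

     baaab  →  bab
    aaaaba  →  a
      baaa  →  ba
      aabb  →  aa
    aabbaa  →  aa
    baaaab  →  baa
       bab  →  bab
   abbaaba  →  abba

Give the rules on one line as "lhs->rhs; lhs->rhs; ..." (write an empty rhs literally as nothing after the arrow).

aaa->a; aab->aa

  | baaab => bab
  | aaaaba => aaba => aaa => a
  | baaa => ba
  | aabb => aab => aa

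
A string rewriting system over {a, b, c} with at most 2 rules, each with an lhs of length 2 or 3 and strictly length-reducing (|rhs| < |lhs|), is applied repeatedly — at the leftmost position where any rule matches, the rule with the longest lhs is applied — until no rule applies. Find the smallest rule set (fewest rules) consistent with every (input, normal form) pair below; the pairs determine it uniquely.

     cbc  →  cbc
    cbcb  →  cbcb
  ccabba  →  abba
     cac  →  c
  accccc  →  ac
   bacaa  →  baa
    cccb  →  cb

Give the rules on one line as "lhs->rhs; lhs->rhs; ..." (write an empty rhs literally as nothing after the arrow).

ca->; cc->

  | cbc
  | cbcb
  | ccabba => abba
  | cac => c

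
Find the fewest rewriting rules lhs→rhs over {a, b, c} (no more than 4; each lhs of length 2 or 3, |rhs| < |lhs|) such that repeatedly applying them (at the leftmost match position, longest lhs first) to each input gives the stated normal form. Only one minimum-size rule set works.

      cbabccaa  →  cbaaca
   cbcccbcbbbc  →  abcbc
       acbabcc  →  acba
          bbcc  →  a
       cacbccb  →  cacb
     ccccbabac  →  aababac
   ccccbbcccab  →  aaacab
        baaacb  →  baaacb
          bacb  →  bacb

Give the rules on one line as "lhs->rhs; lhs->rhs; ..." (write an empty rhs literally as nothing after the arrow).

  | cbabccaa => cbabbaa => cbaaca
  | cbcccbcbbbc => cbbcbcbbbc => ccbcbbbc => abcbbbc => abcbc
  | acbabcc => acbabb => acba
  | bbcc => cc => a

bb->; bba->ac; bcc->bb; cc->a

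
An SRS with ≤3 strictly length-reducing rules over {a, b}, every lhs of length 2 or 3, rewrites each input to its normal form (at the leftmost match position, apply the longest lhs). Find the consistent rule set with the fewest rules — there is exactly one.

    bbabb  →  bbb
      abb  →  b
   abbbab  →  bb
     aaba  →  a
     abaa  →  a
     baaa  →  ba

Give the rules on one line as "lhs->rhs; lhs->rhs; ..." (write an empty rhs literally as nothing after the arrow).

  | bbabb => bbb
  | abb => b
  | abbbab => bbab => bb
  | aaba => aba => a

aa->a; ab->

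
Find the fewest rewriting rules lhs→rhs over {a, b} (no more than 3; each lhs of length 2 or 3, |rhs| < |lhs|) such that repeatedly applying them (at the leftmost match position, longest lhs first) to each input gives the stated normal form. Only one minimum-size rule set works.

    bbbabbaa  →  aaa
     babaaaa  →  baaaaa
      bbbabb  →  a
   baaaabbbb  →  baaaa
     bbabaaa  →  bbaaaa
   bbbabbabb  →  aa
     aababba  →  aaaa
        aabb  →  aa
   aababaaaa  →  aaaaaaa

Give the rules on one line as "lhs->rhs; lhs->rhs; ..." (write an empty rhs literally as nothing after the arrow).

ab->a; bbb->

  | bbbabbaa => abbaa => abaa => aaa
  | babaaaa => baaaaa
  | bbbabb => abb => ab => a
  | baaaabbbb => baaaabbb => baaaabb => baaaab => baaaa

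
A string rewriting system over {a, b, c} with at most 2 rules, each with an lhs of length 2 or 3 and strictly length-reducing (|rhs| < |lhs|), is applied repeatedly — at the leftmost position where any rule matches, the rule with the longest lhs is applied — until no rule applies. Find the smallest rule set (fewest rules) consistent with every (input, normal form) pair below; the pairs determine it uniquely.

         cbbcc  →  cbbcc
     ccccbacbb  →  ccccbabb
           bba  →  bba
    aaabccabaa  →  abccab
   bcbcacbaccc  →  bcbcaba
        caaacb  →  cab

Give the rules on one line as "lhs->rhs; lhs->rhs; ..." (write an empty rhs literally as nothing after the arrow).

aa->; ac->a

  | cbbcc
  | ccccbacbb => ccccbabb
  | bba
  | aaabccabaa => abccabaa => abccab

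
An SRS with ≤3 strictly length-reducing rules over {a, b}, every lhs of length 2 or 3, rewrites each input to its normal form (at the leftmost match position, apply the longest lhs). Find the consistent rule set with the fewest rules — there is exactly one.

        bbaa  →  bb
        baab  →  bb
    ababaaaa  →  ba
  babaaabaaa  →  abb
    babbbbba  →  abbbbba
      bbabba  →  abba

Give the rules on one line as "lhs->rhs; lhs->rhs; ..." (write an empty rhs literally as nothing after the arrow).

aa->; aaa->; bab->ab

  | bbaa => bb
  | baab => bb
  | ababaaaa => aabaaaa => baaaa => ba
  | babaaabaaa => abaaabaaa => abbaaa => abb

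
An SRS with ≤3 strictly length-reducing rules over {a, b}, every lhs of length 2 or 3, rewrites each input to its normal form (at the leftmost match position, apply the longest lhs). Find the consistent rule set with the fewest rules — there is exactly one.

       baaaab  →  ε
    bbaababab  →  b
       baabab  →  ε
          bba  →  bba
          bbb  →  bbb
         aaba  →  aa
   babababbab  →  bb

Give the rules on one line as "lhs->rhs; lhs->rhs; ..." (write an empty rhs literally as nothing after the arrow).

aaa->a; ab->; baa->a

  | baaaab => aaab => ab => ε
  | bbaababab => bababab => babab => bab => b
  | baabab => abab => ab => ε
  | bba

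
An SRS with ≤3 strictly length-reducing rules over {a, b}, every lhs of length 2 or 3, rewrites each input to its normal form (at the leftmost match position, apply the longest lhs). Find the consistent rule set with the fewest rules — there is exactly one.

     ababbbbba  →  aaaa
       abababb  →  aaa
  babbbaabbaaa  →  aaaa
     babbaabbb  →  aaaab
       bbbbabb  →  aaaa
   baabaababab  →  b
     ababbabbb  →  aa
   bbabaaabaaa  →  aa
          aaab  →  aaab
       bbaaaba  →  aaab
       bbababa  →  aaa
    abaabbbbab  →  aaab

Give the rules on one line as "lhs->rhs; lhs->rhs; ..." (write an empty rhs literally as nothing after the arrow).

  | ababbbbba => bbbbbba => abbbba => aabba => aaaa
  | abababb => bbabb => aabb => aaa
  | babbbaabbaaa => bbbaabbaaa => abaabbaaa => babbaaa => bbaaa => aaaa
  | babbaabbb => bbaabbb => aaabbb => aaaab

aba->b; ba->; bb->a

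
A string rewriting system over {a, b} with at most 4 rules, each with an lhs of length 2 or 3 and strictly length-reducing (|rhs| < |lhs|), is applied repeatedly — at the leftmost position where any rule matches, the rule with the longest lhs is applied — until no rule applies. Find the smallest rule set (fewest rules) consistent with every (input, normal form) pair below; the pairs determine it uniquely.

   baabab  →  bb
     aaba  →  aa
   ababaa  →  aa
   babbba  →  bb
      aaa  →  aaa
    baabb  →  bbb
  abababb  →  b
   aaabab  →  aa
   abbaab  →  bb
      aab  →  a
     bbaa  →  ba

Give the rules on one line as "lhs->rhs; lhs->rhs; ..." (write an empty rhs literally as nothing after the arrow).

ab->; baa->b; bba->b

  | baabab => bbab => bb
  | aaba => aa
  | ababaa => abaa => aa
  | babbba => bbba => bb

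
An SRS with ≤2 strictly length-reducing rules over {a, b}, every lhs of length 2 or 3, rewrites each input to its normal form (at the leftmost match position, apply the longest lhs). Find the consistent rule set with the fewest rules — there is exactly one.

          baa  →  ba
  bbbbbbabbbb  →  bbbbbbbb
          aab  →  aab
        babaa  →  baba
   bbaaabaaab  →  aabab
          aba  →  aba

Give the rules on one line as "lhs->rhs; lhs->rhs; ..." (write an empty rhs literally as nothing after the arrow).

baa->ba; bba->

  | baa => ba
  | bbbbbbabbbb => bbbbbbbb
  | aab
  | babaa => baba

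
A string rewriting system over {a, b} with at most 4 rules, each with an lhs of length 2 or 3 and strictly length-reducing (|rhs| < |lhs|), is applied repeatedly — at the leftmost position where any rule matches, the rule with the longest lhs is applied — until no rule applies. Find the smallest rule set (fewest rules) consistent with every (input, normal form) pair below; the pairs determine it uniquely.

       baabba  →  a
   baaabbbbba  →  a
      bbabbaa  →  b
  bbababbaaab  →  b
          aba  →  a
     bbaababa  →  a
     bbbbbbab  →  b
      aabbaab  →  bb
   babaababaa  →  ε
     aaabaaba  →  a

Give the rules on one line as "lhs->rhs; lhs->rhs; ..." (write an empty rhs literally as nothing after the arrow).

  | baabba => bba => ba => a
  | baaabbbbba => abbbbba => bbbbba => bbbba => bbba => bba => ba => a
  | bbabbaa => babbaa => abbaa => bbaa => b
  | bbababbaaab => bababbaaab => ababbaaab => babbaaab => abbaaab => bbaaab => bab => ab => b

ab->b; ba->a; baa->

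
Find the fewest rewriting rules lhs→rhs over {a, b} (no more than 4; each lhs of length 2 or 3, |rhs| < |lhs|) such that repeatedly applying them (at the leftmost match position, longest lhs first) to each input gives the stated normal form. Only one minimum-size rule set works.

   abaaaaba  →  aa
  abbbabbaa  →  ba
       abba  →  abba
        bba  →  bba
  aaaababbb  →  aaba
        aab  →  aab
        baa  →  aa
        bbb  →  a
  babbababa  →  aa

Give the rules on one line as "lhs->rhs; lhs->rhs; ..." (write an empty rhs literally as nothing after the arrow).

  | abaaaaba => aaaaaba => baaaba => aaaba => baba => baa => aa
  | abbbabbaa => aaabbaa => babbaa => babaa => baaa => aaa => ba
  | abba
  | bba

aaa->ba; baa->aa; bab->ba; bbb->a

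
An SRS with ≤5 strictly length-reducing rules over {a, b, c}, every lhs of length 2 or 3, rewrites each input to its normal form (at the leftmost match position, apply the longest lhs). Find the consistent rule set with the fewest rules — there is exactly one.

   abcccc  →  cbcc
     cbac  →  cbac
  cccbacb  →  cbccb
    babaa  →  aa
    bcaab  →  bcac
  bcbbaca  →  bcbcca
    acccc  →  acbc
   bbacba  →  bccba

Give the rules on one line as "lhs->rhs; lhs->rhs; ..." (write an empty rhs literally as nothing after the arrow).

ab->c; bab->; bba->bc; ccc->cb

  | abcccc => ccccc => cbcc
  | cbac
  | cccbacb => cbbacb => cbccb
  | babaa => aa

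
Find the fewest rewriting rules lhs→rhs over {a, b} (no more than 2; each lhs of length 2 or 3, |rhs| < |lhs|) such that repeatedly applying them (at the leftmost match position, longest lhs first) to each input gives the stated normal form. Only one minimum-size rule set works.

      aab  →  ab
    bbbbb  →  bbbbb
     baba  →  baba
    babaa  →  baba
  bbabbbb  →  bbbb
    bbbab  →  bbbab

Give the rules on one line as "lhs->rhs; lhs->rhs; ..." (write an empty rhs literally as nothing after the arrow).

  | aab => ab
  | bbbbb
  | baba
  | babaa => baba

aa->a; abb->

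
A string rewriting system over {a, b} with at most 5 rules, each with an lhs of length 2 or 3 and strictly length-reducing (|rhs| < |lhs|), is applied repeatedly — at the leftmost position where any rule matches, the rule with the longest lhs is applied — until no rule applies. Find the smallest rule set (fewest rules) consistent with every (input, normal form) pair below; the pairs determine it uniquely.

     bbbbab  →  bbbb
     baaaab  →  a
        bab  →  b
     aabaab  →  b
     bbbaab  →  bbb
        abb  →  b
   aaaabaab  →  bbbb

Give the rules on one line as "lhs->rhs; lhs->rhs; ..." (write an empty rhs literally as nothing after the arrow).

  | bbbbab => bbbb
  | baaaab => aab => a
  | bab => b
  | aabaab => abbab => bab => b

aaa->bb; ab->; aba->bb; baa->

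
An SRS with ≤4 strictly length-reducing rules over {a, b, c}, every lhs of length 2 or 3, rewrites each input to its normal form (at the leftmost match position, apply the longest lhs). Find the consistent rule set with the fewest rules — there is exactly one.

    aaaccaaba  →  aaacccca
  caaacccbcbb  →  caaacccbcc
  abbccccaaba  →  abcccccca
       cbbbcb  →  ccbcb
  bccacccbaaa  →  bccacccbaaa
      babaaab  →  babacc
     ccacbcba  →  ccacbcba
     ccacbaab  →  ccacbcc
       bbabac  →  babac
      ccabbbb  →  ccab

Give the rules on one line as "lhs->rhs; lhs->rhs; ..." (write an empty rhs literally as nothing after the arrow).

  | aaaccaaba => aaacccca
  | caaacccbcbb => caaacccbcc
  | abbccccaaba => abccccaaba => abcccccca
  | cbbbcb => ccbcb

aab->cc; bb->b; cbb->cc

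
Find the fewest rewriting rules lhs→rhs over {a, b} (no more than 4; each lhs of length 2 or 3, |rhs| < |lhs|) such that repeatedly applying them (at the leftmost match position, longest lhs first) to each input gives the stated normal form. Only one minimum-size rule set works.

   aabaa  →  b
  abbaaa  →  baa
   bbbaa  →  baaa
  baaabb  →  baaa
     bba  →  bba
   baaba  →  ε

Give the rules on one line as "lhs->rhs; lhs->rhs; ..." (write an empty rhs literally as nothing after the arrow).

  | aabaa => aba => b
  | abbaaa => abaaa => baa
  | bbbaa => baaa
  | baaabb => baaab => baaa

ab->a; aba->b; bab->; bbb->ba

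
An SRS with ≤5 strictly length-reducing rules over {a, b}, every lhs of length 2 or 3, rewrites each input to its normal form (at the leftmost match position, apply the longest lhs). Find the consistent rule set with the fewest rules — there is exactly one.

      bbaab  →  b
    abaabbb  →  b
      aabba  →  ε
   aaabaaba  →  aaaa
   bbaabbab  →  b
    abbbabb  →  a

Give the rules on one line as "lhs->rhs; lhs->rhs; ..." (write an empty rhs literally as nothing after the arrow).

ab->b; aba->a; bb->a; bba->

  | bbaab => ab => b
  | abaabbb => aabbb => abbb => bbb => ab => b
  | aabba => abba => bba => ε
  | aaabaaba => aaaaba => aaaa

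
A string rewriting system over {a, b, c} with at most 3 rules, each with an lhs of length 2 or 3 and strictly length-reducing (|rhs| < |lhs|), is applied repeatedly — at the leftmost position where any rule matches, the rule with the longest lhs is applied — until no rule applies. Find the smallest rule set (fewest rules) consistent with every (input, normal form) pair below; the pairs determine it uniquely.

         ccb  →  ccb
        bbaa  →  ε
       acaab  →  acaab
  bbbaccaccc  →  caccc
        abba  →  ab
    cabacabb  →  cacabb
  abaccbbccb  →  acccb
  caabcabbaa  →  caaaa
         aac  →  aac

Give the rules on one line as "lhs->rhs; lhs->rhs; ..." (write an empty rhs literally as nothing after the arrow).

  | ccb
  | bbaa => ba => ε
  | acaab
  | bbbaccaccc => bbccaccc => bacaccc => caccc

ba->; bc->a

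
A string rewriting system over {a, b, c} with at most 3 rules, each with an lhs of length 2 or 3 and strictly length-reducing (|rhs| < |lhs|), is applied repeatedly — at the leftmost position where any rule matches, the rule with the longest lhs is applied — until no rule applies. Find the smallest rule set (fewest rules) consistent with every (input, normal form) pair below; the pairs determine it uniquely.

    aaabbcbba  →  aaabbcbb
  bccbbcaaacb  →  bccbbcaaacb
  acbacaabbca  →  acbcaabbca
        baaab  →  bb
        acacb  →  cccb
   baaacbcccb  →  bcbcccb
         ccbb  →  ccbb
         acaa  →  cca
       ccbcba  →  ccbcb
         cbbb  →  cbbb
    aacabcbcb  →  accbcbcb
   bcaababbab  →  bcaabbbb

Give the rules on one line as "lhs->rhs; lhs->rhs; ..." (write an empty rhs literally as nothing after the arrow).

  | aaabbcbba => aaabbcbb
  | bccbbcaaacb
  | acbacaabbca => acbcaabbca
  | baaab => baab => bab => bb

aca->cc; ba->b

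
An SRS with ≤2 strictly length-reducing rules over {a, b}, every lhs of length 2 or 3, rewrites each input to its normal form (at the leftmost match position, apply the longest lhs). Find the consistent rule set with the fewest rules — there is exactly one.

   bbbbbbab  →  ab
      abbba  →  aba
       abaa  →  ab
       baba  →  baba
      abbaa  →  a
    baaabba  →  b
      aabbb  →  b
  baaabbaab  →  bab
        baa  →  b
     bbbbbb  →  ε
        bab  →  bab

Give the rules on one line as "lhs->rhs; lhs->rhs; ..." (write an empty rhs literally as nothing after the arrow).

  | bbbbbbab => bbbbab => bbab => ab
  | abbba => aba
  | abaa => ab
  | baba

aa->; bb->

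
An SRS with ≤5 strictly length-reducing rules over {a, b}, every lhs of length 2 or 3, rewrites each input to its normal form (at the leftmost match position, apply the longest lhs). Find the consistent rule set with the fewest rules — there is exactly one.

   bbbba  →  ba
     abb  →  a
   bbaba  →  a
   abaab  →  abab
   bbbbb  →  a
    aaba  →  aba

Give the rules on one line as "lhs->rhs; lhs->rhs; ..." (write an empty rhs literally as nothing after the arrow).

  | bbbba => ba
  | abb => aa => a
  | bbaba => bbba => a
  | abaab => abab

aa->a; bb->a; bba->bb; bbb->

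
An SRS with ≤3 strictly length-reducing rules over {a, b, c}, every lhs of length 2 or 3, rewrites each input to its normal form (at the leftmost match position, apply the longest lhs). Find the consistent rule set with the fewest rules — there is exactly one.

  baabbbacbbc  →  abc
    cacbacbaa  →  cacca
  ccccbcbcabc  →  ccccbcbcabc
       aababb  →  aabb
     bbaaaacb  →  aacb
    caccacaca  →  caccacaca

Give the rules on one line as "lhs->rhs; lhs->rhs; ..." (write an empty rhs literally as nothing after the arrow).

ba->; cbb->a

  | baabbbacbbc => abbbacbbc => abbcbbc => abbac => abc
  | cacbacbaa => caccbaa => cacca
  | ccccbcbcabc
  | aababb => aabb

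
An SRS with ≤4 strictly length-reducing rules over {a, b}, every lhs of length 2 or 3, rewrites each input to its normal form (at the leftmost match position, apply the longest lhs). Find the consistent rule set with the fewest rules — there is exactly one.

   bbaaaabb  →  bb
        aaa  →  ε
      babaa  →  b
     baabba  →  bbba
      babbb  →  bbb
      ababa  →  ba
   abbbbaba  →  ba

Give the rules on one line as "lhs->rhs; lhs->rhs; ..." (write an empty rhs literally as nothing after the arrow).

aa->; aaa->; ab->b; bab->ab

  | bbaaaabb => bbabb => babb => abb => bb
  | aaa => ε
  | babaa => abaa => baa => b
  | baabba => bbba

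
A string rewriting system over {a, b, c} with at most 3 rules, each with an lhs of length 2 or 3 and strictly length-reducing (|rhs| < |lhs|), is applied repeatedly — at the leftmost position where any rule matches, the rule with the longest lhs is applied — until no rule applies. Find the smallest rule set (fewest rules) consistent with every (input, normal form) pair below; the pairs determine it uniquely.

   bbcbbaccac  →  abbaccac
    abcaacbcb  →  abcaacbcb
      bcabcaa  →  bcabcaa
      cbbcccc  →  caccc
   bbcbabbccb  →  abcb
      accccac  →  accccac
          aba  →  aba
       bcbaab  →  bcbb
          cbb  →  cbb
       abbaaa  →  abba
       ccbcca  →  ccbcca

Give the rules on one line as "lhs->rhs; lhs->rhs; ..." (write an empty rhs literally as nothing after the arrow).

  | bbcbbaccac => abbaccac
  | abcaacbcb
  | bcabcaa
  | cbbcccc => caccc

baa->b; bbc->a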